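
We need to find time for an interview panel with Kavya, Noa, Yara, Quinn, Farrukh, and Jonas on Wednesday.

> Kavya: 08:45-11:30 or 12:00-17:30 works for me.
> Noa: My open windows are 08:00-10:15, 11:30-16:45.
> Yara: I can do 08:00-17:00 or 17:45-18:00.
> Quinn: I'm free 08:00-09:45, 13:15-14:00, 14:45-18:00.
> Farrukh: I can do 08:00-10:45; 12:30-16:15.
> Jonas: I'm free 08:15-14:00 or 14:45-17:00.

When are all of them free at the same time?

Kavya ∩ Noa: 08:45-10:15, 12:00-16:45.
Kavya ∩ Noa ∩ Yara: 08:45-10:15, 12:00-16:45.
Kavya ∩ Noa ∩ Yara ∩ Quinn: 08:45-09:45, 13:15-14:00, 14:45-16:45.
Kavya ∩ Noa ∩ Yara ∩ Quinn ∩ Farrukh: 08:45-09:45, 13:15-14:00, 14:45-16:15.
Kavya ∩ Noa ∩ Yara ∩ Quinn ∩ Farrukh ∩ Jonas: 08:45-09:45, 13:15-14:00, 14:45-16:15.

08:45-09:45, 13:15-14:00, 14:45-16:15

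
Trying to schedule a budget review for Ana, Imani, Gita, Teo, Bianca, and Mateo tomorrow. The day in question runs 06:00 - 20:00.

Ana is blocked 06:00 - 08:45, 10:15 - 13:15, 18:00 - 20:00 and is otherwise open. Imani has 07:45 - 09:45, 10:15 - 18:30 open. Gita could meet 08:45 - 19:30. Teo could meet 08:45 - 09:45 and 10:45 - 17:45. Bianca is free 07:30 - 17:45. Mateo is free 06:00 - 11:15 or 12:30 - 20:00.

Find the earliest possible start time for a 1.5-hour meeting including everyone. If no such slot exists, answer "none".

Ana free: 08:45-10:15, 13:15-18:00 (invert busy blocks within the working day).
Imani free: 07:45-09:45, 10:15-18:30.
Gita free: 08:45-19:30.
Teo free: 08:45-09:45, 10:45-17:45.
Bianca free: 07:30-17:45.
Mateo free: 06:00-11:15, 12:30-20:00.
Ana ∩ Imani: 08:45-09:45, 13:15-18:00.
Ana ∩ Imani ∩ Gita: 08:45-09:45, 13:15-18:00.
Ana ∩ Imani ∩ Gita ∩ Teo: 08:45-09:45, 13:15-17:45.
Ana ∩ Imani ∩ Gita ∩ Teo ∩ Bianca: 08:45-09:45, 13:15-17:45.
Ana ∩ Imani ∩ Gita ∩ Teo ∩ Bianca ∩ Mateo: 08:45-09:45, 13:15-17:45.
The first common window of at least 90 minutes is 13:15-17:45, so the earliest start is 13:15.

13:15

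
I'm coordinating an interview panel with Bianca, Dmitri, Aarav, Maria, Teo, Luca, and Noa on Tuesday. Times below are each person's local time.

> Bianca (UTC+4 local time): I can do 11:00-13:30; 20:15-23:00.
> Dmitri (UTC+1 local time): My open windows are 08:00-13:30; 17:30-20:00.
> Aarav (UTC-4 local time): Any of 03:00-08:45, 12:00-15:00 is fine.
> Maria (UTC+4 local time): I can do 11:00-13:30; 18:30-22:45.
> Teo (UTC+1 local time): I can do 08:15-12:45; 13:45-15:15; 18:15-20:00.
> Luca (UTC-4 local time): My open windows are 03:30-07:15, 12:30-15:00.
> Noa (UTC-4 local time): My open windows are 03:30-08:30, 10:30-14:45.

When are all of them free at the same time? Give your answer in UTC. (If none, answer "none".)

Bianca in UTC: 07:00-09:30, 16:15-19:00 (subtract 4h to convert from UTC+4).
Dmitri in UTC: 07:00-12:30, 16:30-19:00 (subtract 1h to convert from UTC+1).
Aarav in UTC: 07:00-12:45, 16:00-19:00 (add 4h to convert from UTC-4).
Maria in UTC: 07:00-09:30, 14:30-18:45 (subtract 4h to convert from UTC+4).
Teo in UTC: 07:15-11:45, 12:45-14:15, 17:15-19:00 (subtract 1h to convert from UTC+1).
Luca in UTC: 07:30-11:15, 16:30-19:00 (add 4h to convert from UTC-4).
Noa in UTC: 07:30-12:30, 14:30-18:45 (add 4h to convert from UTC-4).
Bianca ∩ Dmitri: 07:00-09:30, 16:30-19:00.
Bianca ∩ Dmitri ∩ Aarav: 07:00-09:30, 16:30-19:00.
Bianca ∩ Dmitri ∩ Aarav ∩ Maria: 07:00-09:30, 16:30-18:45.
Bianca ∩ Dmitri ∩ Aarav ∩ Maria ∩ Teo: 07:15-09:30, 17:15-18:45.
Bianca ∩ Dmitri ∩ Aarav ∩ Maria ∩ Teo ∩ Luca: 07:30-09:30, 17:15-18:45.
Bianca ∩ Dmitri ∩ Aarav ∩ Maria ∩ Teo ∩ Luca ∩ Noa: 07:30-09:30, 17:15-18:45.

07:30-09:30, 17:15-18:45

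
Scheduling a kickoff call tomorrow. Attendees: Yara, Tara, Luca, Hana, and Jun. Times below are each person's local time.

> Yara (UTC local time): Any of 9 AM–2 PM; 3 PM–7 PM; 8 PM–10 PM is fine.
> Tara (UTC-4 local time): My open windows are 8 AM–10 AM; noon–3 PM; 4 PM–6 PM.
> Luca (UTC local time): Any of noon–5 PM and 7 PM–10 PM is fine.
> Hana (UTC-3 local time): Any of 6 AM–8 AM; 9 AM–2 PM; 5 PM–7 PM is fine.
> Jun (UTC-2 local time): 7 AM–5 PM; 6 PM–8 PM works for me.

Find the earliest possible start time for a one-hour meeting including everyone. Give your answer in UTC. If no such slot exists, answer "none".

Yara in UTC: 09:00-14:00, 15:00-19:00, 20:00-22:00.
Tara in UTC: 12:00-14:00, 16:00-19:00, 20:00-22:00 (add 4h to convert from UTC-4).
Luca in UTC: 12:00-17:00, 19:00-22:00.
Hana in UTC: 09:00-11:00, 12:00-17:00, 20:00-22:00 (add 3h to convert from UTC-3).
Jun in UTC: 09:00-19:00, 20:00-22:00 (add 2h to convert from UTC-2).
Yara ∩ Tara: 12:00-14:00, 16:00-19:00, 20:00-22:00.
Yara ∩ Tara ∩ Luca: 12:00-14:00, 16:00-17:00, 20:00-22:00.
Yara ∩ Tara ∩ Luca ∩ Hana: 12:00-14:00, 16:00-17:00, 20:00-22:00.
Yara ∩ Tara ∩ Luca ∩ Hana ∩ Jun: 12:00-14:00, 16:00-17:00, 20:00-22:00.
So the common availability across everyone is 12:00-14:00, 16:00-17:00, 20:00-22:00.
The first common window of at least 60 minutes is 12:00-14:00, so the earliest start is 12:00.

12:00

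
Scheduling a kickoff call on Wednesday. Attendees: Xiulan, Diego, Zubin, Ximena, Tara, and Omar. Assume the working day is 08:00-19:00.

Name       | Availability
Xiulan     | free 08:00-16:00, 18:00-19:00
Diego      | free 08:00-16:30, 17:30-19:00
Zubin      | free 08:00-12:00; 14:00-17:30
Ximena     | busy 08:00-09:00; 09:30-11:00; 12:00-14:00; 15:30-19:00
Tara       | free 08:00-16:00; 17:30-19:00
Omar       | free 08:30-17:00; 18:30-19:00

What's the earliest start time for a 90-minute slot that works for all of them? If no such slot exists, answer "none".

14:00

Xiulan free: 08:00-16:00, 18:00-19:00.
Diego free: 08:00-16:30, 17:30-19:00.
Zubin free: 08:00-12:00, 14:00-17:30.
Ximena free: 09:00-09:30, 11:00-12:00, 14:00-15:30 (invert busy blocks within the working day).
Tara free: 08:00-16:00, 17:30-19:00.
Omar free: 08:30-17:00, 18:30-19:00.
Xiulan ∩ Diego: 08:00-16:00, 18:00-19:00.
Xiulan ∩ Diego ∩ Zubin: 08:00-12:00, 14:00-16:00.
Xiulan ∩ Diego ∩ Zubin ∩ Ximena: 09:00-09:30, 11:00-12:00, 14:00-15:30.
Xiulan ∩ Diego ∩ Zubin ∩ Ximena ∩ Tara: 09:00-09:30, 11:00-12:00, 14:00-15:30.
Xiulan ∩ Diego ∩ Zubin ∩ Ximena ∩ Tara ∩ Omar: 09:00-09:30, 11:00-12:00, 14:00-15:30.
Those are the intersection windows.
The first common window of at least 90 minutes is 14:00-15:30, so the earliest start is 14:00.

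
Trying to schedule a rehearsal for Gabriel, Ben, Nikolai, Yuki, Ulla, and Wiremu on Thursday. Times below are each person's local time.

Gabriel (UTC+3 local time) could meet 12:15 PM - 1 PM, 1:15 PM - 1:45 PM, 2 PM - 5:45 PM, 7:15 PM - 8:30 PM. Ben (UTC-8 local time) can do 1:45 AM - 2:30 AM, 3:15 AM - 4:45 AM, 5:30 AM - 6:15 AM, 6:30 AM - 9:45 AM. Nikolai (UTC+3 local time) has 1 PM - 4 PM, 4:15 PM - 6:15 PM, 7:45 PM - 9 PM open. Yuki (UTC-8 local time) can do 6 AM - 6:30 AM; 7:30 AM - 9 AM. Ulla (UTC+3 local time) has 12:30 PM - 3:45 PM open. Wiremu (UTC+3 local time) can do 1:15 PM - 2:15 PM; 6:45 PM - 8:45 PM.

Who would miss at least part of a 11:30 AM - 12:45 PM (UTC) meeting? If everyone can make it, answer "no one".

Gabriel in UTC: 09:15-10:00, 10:15-10:45, 11:00-14:45, 16:15-17:30 (subtract 3h to convert from UTC+3).
Ben in UTC: 09:45-10:30, 11:15-12:45, 13:30-14:15, 14:30-17:45 (add 8h to convert from UTC-8).
Nikolai in UTC: 10:00-13:00, 13:15-15:15, 16:45-18:00 (subtract 3h to convert from UTC+3).
Yuki in UTC: 14:00-14:30, 15:30-17:00 (add 8h to convert from UTC-8).
Ulla in UTC: 09:30-12:45 (subtract 3h to convert from UTC+3).
Wiremu in UTC: 10:15-11:15, 15:45-17:45 (subtract 3h to convert from UTC+3).
Gabriel: free for 11:30-12:45. Ben: free for 11:30-12:45. Nikolai: free for 11:30-12:45. Yuki: not fully free for 11:30-12:45. Ulla: free for 11:30-12:45. Wiremu: not fully free for 11:30-12:45.

Wiremu, Yuki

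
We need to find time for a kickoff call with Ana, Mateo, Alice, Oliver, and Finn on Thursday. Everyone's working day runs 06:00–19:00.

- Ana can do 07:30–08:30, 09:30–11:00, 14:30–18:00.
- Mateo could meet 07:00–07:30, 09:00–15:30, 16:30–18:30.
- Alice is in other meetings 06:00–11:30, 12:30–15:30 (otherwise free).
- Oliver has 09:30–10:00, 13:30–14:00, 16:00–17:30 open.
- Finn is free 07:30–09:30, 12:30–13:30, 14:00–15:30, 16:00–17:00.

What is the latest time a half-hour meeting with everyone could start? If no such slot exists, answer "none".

16:30

Ana free: 07:30-08:30, 09:30-11:00, 14:30-18:00.
Mateo free: 07:00-07:30, 09:00-15:30, 16:30-18:30.
Alice free: 11:30-12:30, 15:30-19:00 (invert busy blocks within the working day).
Oliver free: 09:30-10:00, 13:30-14:00, 16:00-17:30.
Finn free: 07:30-09:30, 12:30-13:30, 14:00-15:30, 16:00-17:00.
Ana ∩ Mateo: 09:30-11:00, 14:30-15:30, 16:30-18:00.
Ana ∩ Mateo ∩ Alice: 16:30-18:00.
Ana ∩ Mateo ∩ Alice ∩ Oliver: 16:30-17:30.
Ana ∩ Mateo ∩ Alice ∩ Oliver ∩ Finn: 16:30-17:00.
The last common window of at least 30 minutes is 16:30-17:00; a 30-minute meeting can start as late as 16:30 and still end by 17:00.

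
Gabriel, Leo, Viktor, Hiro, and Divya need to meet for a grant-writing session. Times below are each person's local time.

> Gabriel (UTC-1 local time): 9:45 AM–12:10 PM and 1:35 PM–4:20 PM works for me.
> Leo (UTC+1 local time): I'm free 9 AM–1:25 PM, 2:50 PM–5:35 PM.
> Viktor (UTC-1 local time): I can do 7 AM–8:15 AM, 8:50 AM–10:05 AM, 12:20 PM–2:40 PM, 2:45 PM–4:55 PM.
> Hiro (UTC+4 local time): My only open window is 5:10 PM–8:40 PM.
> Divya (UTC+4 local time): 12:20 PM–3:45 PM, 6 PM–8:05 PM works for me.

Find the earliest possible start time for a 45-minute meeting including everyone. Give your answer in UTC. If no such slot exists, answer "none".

14:35

Gabriel in UTC: 10:45-13:10, 14:35-17:20 (add 1h to convert from UTC-1).
Leo in UTC: 08:00-12:25, 13:50-16:35 (subtract 1h to convert from UTC+1).
Viktor in UTC: 08:00-09:15, 09:50-11:05, 13:20-15:40, 15:45-17:55 (add 1h to convert from UTC-1).
Hiro in UTC: 13:10-16:40 (subtract 4h to convert from UTC+4).
Divya in UTC: 08:20-11:45, 14:00-16:05 (subtract 4h to convert from UTC+4).
Gabriel ∩ Leo: 10:45-12:25, 14:35-16:35.
Gabriel ∩ Leo ∩ Viktor: 10:45-11:05, 14:35-15:40, 15:45-16:35.
Gabriel ∩ Leo ∩ Viktor ∩ Hiro: 14:35-15:40, 15:45-16:35.
Gabriel ∩ Leo ∩ Viktor ∩ Hiro ∩ Divya: 14:35-15:40, 15:45-16:05.
The first common window of at least 45 minutes is 14:35-15:40, so the earliest start is 14:35.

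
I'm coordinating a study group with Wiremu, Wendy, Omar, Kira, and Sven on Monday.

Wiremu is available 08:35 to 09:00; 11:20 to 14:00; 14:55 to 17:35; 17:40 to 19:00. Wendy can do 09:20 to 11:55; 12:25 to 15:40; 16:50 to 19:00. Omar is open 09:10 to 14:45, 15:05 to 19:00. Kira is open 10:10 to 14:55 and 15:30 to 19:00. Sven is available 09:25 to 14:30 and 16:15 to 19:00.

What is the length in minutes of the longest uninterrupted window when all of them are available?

Wiremu ∩ Wendy: 11:20-11:55, 12:25-14:00, 14:55-15:40, 16:50-17:35, 17:40-19:00.
Wiremu ∩ Wendy ∩ Omar: 11:20-11:55, 12:25-14:00, 15:05-15:40, 16:50-17:35, 17:40-19:00.
Wiremu ∩ Wendy ∩ Omar ∩ Kira: 11:20-11:55, 12:25-14:00, 15:30-15:40, 16:50-17:35, 17:40-19:00.
Wiremu ∩ Wendy ∩ Omar ∩ Kira ∩ Sven: 11:20-11:55, 12:25-14:00, 16:50-17:35, 17:40-19:00.
The longest is 12:25-14:00 at 95 minutes.

95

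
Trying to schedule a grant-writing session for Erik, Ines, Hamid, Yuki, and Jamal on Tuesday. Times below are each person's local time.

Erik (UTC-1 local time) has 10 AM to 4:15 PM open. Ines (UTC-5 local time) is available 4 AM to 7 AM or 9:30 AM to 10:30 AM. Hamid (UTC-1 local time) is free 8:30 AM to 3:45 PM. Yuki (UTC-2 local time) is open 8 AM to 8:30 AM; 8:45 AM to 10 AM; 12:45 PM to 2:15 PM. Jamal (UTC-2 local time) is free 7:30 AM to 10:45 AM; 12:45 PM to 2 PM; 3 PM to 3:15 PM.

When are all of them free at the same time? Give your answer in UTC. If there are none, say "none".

Erik in UTC: 11:00-17:15 (add 1h to convert from UTC-1).
Ines in UTC: 09:00-12:00, 14:30-15:30 (add 5h to convert from UTC-5).
Hamid in UTC: 09:30-16:45 (add 1h to convert from UTC-1).
Yuki in UTC: 10:00-10:30, 10:45-12:00, 14:45-16:15 (add 2h to convert from UTC-2).
Jamal in UTC: 09:30-12:45, 14:45-16:00, 17:00-17:15 (add 2h to convert from UTC-2).
Erik ∩ Ines: 11:00-12:00, 14:30-15:30.
Erik ∩ Ines ∩ Hamid: 11:00-12:00, 14:30-15:30.
Erik ∩ Ines ∩ Hamid ∩ Yuki: 11:00-12:00, 14:45-15:30.
Erik ∩ Ines ∩ Hamid ∩ Yuki ∩ Jamal: 11:00-12:00, 14:45-15:30.

11:00-12:00, 14:45-15:30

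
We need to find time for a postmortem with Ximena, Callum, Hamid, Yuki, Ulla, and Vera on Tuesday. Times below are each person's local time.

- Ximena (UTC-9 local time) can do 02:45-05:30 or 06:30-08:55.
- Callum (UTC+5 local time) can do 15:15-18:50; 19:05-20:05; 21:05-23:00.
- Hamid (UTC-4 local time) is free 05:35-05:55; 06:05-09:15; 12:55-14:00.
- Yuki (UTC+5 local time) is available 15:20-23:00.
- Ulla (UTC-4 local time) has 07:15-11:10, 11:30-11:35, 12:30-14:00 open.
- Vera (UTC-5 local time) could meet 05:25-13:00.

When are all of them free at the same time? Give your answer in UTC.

11:45-13:15, 16:55-17:55

Ximena in UTC: 11:45-14:30, 15:30-17:55 (add 9h to convert from UTC-9).
Callum in UTC: 10:15-13:50, 14:05-15:05, 16:05-18:00 (subtract 5h to convert from UTC+5).
Hamid in UTC: 09:35-09:55, 10:05-13:15, 16:55-18:00 (add 4h to convert from UTC-4).
Yuki in UTC: 10:20-18:00 (subtract 5h to convert from UTC+5).
Ulla in UTC: 11:15-15:10, 15:30-15:35, 16:30-18:00 (add 4h to convert from UTC-4).
Vera in UTC: 10:25-18:00 (add 5h to convert from UTC-5).
Ximena ∩ Callum: 11:45-13:50, 14:05-14:30, 16:05-17:55.
Ximena ∩ Callum ∩ Hamid: 11:45-13:15, 16:55-17:55.
Ximena ∩ Callum ∩ Hamid ∩ Yuki: 11:45-13:15, 16:55-17:55.
Ximena ∩ Callum ∩ Hamid ∩ Yuki ∩ Ulla: 11:45-13:15, 16:55-17:55.
Ximena ∩ Callum ∩ Hamid ∩ Yuki ∩ Ulla ∩ Vera: 11:45-13:15, 16:55-17:55.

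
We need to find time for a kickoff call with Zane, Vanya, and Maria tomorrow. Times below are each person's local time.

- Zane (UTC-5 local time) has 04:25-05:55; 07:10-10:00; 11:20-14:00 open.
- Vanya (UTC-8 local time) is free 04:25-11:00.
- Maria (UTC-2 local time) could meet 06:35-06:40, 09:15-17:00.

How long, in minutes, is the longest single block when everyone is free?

160

Zane in UTC: 09:25-10:55, 12:10-15:00, 16:20-19:00 (add 5h to convert from UTC-5).
Vanya in UTC: 12:25-19:00 (add 8h to convert from UTC-8).
Maria in UTC: 08:35-08:40, 11:15-19:00 (add 2h to convert from UTC-2).
Zane ∩ Vanya: 12:25-15:00, 16:20-19:00.
Zane ∩ Vanya ∩ Maria: 12:25-15:00, 16:20-19:00.
The longest is 16:20-19:00 at 160 minutes.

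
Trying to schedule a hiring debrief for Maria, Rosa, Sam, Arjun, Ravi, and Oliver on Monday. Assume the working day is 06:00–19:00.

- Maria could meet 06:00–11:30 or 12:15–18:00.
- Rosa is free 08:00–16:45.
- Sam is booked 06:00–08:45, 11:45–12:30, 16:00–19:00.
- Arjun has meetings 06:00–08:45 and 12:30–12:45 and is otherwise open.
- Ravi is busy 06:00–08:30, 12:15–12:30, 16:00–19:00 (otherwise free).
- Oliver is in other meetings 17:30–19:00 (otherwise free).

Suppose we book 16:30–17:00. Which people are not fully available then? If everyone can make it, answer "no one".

Ravi, Rosa, Sam

Maria free: 06:00-11:30, 12:15-18:00.
Rosa free: 08:00-16:45.
Sam free: 08:45-11:45, 12:30-16:00 (invert busy blocks within the working day).
Arjun free: 08:45-12:30, 12:45-19:00 (invert busy blocks within the working day).
Ravi free: 08:30-12:15, 12:30-16:00 (invert busy blocks within the working day).
Oliver free: 06:00-17:30 (invert busy blocks within the working day).
Maria: free for 16:30-17:00. Rosa: not fully free for 16:30-17:00. Sam: not fully free for 16:30-17:00. Arjun: free for 16:30-17:00. Ravi: not fully free for 16:30-17:00. Oliver: free for 16:30-17:00.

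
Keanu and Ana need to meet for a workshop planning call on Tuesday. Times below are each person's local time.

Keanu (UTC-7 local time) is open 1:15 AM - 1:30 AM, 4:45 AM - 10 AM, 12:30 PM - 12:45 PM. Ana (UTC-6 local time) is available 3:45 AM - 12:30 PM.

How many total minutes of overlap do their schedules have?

Keanu in UTC: 08:15-08:30, 11:45-17:00, 19:30-19:45 (add 7h to convert from UTC-7).
Ana in UTC: 09:45-18:30 (add 6h to convert from UTC-6).
Keanu ∩ Ana: 11:45-17:00.
So the common availability across everyone is 11:45-17:00.
That's a single block of 315 minutes.

315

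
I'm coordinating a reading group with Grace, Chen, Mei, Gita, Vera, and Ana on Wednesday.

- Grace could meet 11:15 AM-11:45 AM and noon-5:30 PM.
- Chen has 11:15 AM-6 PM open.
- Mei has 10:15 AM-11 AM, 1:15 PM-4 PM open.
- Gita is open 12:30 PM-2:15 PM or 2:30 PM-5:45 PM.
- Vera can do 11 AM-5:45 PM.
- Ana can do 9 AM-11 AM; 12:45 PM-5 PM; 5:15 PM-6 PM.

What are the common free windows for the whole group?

13:15-14:15, 14:30-16:00

Grace ∩ Chen: 11:15-11:45, 12:00-17:30.
Grace ∩ Chen ∩ Mei: 13:15-16:00.
Grace ∩ Chen ∩ Mei ∩ Gita: 13:15-14:15, 14:30-16:00.
Grace ∩ Chen ∩ Mei ∩ Gita ∩ Vera: 13:15-14:15, 14:30-16:00.
Grace ∩ Chen ∩ Mei ∩ Gita ∩ Vera ∩ Ana: 13:15-14:15, 14:30-16:00.
So the common availability across everyone is 13:15-14:15, 14:30-16:00.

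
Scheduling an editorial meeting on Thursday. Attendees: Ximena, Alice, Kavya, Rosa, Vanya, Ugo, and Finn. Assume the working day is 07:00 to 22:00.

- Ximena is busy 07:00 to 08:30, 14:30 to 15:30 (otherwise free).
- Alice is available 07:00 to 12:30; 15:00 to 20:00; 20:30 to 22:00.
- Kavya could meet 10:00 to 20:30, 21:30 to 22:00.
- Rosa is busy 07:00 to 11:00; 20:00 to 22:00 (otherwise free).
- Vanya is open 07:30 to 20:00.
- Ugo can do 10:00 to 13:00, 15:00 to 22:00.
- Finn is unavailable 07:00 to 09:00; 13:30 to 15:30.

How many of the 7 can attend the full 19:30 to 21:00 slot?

Ximena free: 08:30-14:30, 15:30-22:00 (invert busy blocks within the working day).
Alice free: 07:00-12:30, 15:00-20:00, 20:30-22:00.
Kavya free: 10:00-20:30, 21:30-22:00.
Rosa free: 11:00-20:00 (invert busy blocks within the working day).
Vanya free: 07:30-20:00.
Ugo free: 10:00-13:00, 15:00-22:00.
Finn free: 09:00-13:30, 15:30-22:00 (invert busy blocks within the working day).
Ximena, Ugo, and Finn can make the full 19:30-21:00 slot — that's 3.

3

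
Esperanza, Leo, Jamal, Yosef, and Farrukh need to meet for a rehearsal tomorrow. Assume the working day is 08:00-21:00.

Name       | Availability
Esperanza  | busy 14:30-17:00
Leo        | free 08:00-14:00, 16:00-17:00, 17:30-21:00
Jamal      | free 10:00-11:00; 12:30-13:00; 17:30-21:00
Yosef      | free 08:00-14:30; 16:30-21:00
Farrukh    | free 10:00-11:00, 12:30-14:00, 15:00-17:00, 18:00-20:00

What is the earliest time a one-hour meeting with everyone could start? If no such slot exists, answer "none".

Esperanza free: 08:00-14:30, 17:00-21:00 (invert busy blocks within the working day).
Leo free: 08:00-14:00, 16:00-17:00, 17:30-21:00.
Jamal free: 10:00-11:00, 12:30-13:00, 17:30-21:00.
Yosef free: 08:00-14:30, 16:30-21:00.
Farrukh free: 10:00-11:00, 12:30-14:00, 15:00-17:00, 18:00-20:00.
Esperanza ∩ Leo: 08:00-14:00, 17:30-21:00.
Esperanza ∩ Leo ∩ Jamal: 10:00-11:00, 12:30-13:00, 17:30-21:00.
Esperanza ∩ Leo ∩ Jamal ∩ Yosef: 10:00-11:00, 12:30-13:00, 17:30-21:00.
Esperanza ∩ Leo ∩ Jamal ∩ Yosef ∩ Farrukh: 10:00-11:00, 12:30-13:00, 18:00-20:00.
Those are the intersection windows.
The first common window of at least 60 minutes is 10:00-11:00, so the earliest start is 10:00.

10:00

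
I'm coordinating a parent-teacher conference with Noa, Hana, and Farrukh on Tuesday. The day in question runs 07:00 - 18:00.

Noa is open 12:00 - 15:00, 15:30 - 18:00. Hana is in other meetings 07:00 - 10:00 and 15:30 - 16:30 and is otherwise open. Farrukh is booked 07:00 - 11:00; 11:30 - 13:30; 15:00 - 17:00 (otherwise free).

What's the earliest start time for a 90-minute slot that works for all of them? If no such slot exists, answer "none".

13:30

Noa free: 12:00-15:00, 15:30-18:00.
Hana free: 10:00-15:30, 16:30-18:00 (invert busy blocks within the working day).
Farrukh free: 11:00-11:30, 13:30-15:00, 17:00-18:00 (invert busy blocks within the working day).
Noa ∩ Hana: 12:00-15:00, 16:30-18:00.
Noa ∩ Hana ∩ Farrukh: 13:30-15:00, 17:00-18:00.
So the common availability across everyone is 13:30-15:00, 17:00-18:00.
The first common window of at least 90 minutes is 13:30-15:00, so the earliest start is 13:30.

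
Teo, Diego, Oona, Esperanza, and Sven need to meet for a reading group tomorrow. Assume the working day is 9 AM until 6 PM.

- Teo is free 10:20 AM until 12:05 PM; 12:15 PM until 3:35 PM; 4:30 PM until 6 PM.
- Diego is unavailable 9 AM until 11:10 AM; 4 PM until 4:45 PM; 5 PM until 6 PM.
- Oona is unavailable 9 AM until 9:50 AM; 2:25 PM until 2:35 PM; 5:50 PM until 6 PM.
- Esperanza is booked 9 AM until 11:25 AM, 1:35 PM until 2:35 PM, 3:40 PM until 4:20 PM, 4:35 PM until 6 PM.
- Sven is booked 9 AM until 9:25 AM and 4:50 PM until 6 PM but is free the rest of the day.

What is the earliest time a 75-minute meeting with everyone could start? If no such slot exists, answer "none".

Teo free: 10:20-12:05, 12:15-15:35, 16:30-18:00.
Diego free: 11:10-16:00, 16:45-17:00 (invert busy blocks within the working day).
Oona free: 09:50-14:25, 14:35-17:50 (invert busy blocks within the working day).
Esperanza free: 11:25-13:35, 14:35-15:40, 16:20-16:35 (invert busy blocks within the working day).
Sven free: 09:25-16:50 (invert busy blocks within the working day).
Teo ∩ Diego: 11:10-12:05, 12:15-15:35, 16:45-17:00.
Teo ∩ Diego ∩ Oona: 11:10-12:05, 12:15-14:25, 14:35-15:35, 16:45-17:00.
Teo ∩ Diego ∩ Oona ∩ Esperanza: 11:25-12:05, 12:15-13:35, 14:35-15:35.
Teo ∩ Diego ∩ Oona ∩ Esperanza ∩ Sven: 11:25-12:05, 12:15-13:35, 14:35-15:35.
The first common window of at least 75 minutes is 12:15-13:35, so the earliest start is 12:15.

12:15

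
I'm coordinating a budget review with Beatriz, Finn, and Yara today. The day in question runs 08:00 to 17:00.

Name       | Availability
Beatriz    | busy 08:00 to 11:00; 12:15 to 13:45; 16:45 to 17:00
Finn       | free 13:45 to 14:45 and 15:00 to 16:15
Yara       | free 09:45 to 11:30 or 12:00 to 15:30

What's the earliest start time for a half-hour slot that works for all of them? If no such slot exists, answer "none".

13:45

Beatriz free: 11:00-12:15, 13:45-16:45 (invert busy blocks within the working day).
Finn free: 13:45-14:45, 15:00-16:15.
Yara free: 09:45-11:30, 12:00-15:30.
Beatriz ∩ Finn: 13:45-14:45, 15:00-16:15.
Beatriz ∩ Finn ∩ Yara: 13:45-14:45, 15:00-15:30.
The first common window of at least 30 minutes is 13:45-14:45, so the earliest start is 13:45.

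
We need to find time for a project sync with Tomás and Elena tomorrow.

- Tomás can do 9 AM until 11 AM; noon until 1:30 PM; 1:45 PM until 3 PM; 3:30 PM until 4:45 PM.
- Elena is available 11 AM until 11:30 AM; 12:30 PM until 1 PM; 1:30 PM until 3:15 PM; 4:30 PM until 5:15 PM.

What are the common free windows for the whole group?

12:30-13:00, 13:45-15:00, 16:30-16:45

Tomás ∩ Elena: 12:30-13:00, 13:45-15:00, 16:30-16:45.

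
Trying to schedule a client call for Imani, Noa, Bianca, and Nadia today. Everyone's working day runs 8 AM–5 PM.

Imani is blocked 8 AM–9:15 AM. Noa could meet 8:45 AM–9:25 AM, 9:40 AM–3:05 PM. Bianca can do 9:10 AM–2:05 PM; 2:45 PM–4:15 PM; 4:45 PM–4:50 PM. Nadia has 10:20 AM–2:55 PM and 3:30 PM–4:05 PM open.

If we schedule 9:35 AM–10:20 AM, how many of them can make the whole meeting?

Imani free: 09:15-17:00 (invert busy blocks within the working day).
Noa free: 08:45-09:25, 09:40-15:05.
Bianca free: 09:10-14:05, 14:45-16:15, 16:45-16:50.
Nadia free: 10:20-14:55, 15:30-16:05.
Imani and Bianca can make the full 09:35-10:20 slot — that's 2.

2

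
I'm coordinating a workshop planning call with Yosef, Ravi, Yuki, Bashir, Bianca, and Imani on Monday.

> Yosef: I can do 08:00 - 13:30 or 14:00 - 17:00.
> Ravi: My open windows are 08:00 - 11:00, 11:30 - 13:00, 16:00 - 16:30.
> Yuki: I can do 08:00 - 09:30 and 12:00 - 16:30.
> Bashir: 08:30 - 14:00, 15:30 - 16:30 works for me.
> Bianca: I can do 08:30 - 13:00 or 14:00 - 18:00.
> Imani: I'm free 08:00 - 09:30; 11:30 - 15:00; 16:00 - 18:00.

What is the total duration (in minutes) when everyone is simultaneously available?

Yosef ∩ Ravi: 08:00-11:00, 11:30-13:00, 16:00-16:30.
Yosef ∩ Ravi ∩ Yuki: 08:00-09:30, 12:00-13:00, 16:00-16:30.
Yosef ∩ Ravi ∩ Yuki ∩ Bashir: 08:30-09:30, 12:00-13:00, 16:00-16:30.
Yosef ∩ Ravi ∩ Yuki ∩ Bashir ∩ Bianca: 08:30-09:30, 12:00-13:00, 16:00-16:30.
Yosef ∩ Ravi ∩ Yuki ∩ Bashir ∩ Bianca ∩ Imani: 08:30-09:30, 12:00-13:00, 16:00-16:30.
Summing the common windows: 60 + 60 + 30 = 150 minutes.

150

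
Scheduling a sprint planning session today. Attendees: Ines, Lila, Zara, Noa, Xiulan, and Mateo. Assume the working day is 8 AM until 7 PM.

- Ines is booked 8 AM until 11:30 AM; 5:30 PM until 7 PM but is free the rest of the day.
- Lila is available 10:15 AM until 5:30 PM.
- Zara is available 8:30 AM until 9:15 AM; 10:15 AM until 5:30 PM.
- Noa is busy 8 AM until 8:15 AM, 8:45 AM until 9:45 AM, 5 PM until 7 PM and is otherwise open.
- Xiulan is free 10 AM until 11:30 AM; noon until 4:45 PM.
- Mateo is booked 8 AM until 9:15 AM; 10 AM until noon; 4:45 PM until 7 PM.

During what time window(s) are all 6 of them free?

Ines free: 11:30-17:30 (invert busy blocks within the working day).
Lila free: 10:15-17:30.
Zara free: 08:30-09:15, 10:15-17:30.
Noa free: 08:15-08:45, 09:45-17:00 (invert busy blocks within the working day).
Xiulan free: 10:00-11:30, 12:00-16:45.
Mateo free: 09:15-10:00, 12:00-16:45 (invert busy blocks within the working day).
Ines ∩ Lila: 11:30-17:30.
Ines ∩ Lila ∩ Zara: 11:30-17:30.
Ines ∩ Lila ∩ Zara ∩ Noa: 11:30-17:00.
Ines ∩ Lila ∩ Zara ∩ Noa ∩ Xiulan: 12:00-16:45.
Ines ∩ Lila ∩ Zara ∩ Noa ∩ Xiulan ∩ Mateo: 12:00-16:45.
Those are the intersection windows.

12:00-16:45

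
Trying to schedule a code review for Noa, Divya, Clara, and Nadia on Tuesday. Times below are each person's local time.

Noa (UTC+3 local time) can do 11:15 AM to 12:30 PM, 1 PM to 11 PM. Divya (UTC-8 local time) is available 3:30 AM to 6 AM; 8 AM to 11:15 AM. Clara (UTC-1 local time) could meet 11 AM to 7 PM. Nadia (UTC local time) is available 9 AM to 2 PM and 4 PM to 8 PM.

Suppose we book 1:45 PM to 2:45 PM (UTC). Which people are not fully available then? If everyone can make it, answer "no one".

Noa in UTC: 08:15-09:30, 10:00-20:00 (subtract 3h to convert from UTC+3).
Divya in UTC: 11:30-14:00, 16:00-19:15 (add 8h to convert from UTC-8).
Clara in UTC: 12:00-20:00 (add 1h to convert from UTC-1).
Nadia in UTC: 09:00-14:00, 16:00-20:00.
Noa: free for 13:45-14:45. Divya: not fully free for 13:45-14:45. Clara: free for 13:45-14:45. Nadia: not fully free for 13:45-14:45.

Divya, Nadia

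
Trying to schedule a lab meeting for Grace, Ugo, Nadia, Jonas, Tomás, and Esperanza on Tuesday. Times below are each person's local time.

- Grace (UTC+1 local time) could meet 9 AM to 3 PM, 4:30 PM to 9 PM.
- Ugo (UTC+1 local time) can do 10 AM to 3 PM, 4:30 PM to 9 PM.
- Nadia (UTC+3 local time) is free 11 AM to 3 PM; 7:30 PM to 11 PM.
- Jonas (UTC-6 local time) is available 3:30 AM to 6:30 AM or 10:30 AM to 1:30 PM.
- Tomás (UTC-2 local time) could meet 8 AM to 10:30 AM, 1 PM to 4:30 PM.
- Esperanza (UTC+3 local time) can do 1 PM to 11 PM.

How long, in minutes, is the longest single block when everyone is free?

120

Grace in UTC: 08:00-14:00, 15:30-20:00 (subtract 1h to convert from UTC+1).
Ugo in UTC: 09:00-14:00, 15:30-20:00 (subtract 1h to convert from UTC+1).
Nadia in UTC: 08:00-12:00, 16:30-20:00 (subtract 3h to convert from UTC+3).
Jonas in UTC: 09:30-12:30, 16:30-19:30 (add 6h to convert from UTC-6).
Tomás in UTC: 10:00-12:30, 15:00-18:30 (add 2h to convert from UTC-2).
Esperanza in UTC: 10:00-20:00 (subtract 3h to convert from UTC+3).
Grace ∩ Ugo: 09:00-14:00, 15:30-20:00.
Grace ∩ Ugo ∩ Nadia: 09:00-12:00, 16:30-20:00.
Grace ∩ Ugo ∩ Nadia ∩ Jonas: 09:30-12:00, 16:30-19:30.
Grace ∩ Ugo ∩ Nadia ∩ Jonas ∩ Tomás: 10:00-12:00, 16:30-18:30.
Grace ∩ Ugo ∩ Nadia ∩ Jonas ∩ Tomás ∩ Esperanza: 10:00-12:00, 16:30-18:30.
Those are the intersection windows.
The longest is 10:00-12:00 at 120 minutes.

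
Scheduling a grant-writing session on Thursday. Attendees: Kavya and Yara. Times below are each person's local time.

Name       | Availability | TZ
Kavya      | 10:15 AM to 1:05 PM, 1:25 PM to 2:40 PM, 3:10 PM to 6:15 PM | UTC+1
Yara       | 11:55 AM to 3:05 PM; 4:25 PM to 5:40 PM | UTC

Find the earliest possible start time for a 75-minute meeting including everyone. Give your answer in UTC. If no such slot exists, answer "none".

Kavya in UTC: 09:15-12:05, 12:25-13:40, 14:10-17:15 (subtract 1h to convert from UTC+1).
Yara in UTC: 11:55-15:05, 16:25-17:40.
Kavya ∩ Yara: 11:55-12:05, 12:25-13:40, 14:10-15:05, 16:25-17:15.
The first common window of at least 75 minutes is 12:25-13:40, so the earliest start is 12:25.

12:25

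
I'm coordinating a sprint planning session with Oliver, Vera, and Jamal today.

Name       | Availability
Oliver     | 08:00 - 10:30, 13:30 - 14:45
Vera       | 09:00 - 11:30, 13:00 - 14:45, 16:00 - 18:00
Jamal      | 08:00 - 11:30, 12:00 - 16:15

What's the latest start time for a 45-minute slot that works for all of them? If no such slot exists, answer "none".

Oliver ∩ Vera: 09:00-10:30, 13:30-14:45.
Oliver ∩ Vera ∩ Jamal: 09:00-10:30, 13:30-14:45.
Those are the intersection windows.
The last common window of at least 45 minutes is 13:30-14:45; a 45-minute meeting can start as late as 14:00 and still end by 14:45.

14:00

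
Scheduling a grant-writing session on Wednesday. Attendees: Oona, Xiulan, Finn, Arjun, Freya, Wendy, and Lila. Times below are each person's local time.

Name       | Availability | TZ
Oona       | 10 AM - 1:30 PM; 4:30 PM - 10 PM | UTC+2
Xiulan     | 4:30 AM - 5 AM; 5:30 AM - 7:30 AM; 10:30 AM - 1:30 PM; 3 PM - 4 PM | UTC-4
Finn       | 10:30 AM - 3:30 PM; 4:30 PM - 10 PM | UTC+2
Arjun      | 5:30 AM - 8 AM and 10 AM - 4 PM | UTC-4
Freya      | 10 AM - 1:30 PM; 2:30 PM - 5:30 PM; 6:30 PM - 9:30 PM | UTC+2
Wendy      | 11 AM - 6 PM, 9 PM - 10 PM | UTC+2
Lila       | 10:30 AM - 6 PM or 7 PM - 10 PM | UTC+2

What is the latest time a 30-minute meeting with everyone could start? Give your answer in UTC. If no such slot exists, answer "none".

Oona in UTC: 08:00-11:30, 14:30-20:00 (subtract 2h to convert from UTC+2).
Xiulan in UTC: 08:30-09:00, 09:30-11:30, 14:30-17:30, 19:00-20:00 (add 4h to convert from UTC-4).
Finn in UTC: 08:30-13:30, 14:30-20:00 (subtract 2h to convert from UTC+2).
Arjun in UTC: 09:30-12:00, 14:00-20:00 (add 4h to convert from UTC-4).
Freya in UTC: 08:00-11:30, 12:30-15:30, 16:30-19:30 (subtract 2h to convert from UTC+2).
Wendy in UTC: 09:00-16:00, 19:00-20:00 (subtract 2h to convert from UTC+2).
Lila in UTC: 08:30-16:00, 17:00-20:00 (subtract 2h to convert from UTC+2).
Oona ∩ Xiulan: 08:30-09:00, 09:30-11:30, 14:30-17:30, 19:00-20:00.
Oona ∩ Xiulan ∩ Finn: 08:30-09:00, 09:30-11:30, 14:30-17:30, 19:00-20:00.
Oona ∩ Xiulan ∩ Finn ∩ Arjun: 09:30-11:30, 14:30-17:30, 19:00-20:00.
Oona ∩ Xiulan ∩ Finn ∩ Arjun ∩ Freya: 09:30-11:30, 14:30-15:30, 16:30-17:30, 19:00-19:30.
Oona ∩ Xiulan ∩ Finn ∩ Arjun ∩ Freya ∩ Wendy: 09:30-11:30, 14:30-15:30, 19:00-19:30.
Oona ∩ Xiulan ∩ Finn ∩ Arjun ∩ Freya ∩ Wendy ∩ Lila: 09:30-11:30, 14:30-15:30, 19:00-19:30.
The last common window of at least 30 minutes is 19:00-19:30; a 30-minute meeting can start as late as 19:00 and still end by 19:30.

19:00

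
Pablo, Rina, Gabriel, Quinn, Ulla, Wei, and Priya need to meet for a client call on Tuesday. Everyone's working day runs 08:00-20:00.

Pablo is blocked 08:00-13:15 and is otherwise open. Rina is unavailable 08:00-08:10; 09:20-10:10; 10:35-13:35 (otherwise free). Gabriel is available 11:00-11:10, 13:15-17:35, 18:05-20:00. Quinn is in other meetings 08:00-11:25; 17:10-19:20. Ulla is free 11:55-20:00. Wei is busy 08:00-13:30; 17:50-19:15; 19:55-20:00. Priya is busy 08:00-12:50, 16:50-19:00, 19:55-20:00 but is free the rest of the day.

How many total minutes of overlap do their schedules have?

230

Pablo free: 13:15-20:00 (invert busy blocks within the working day).
Rina free: 08:10-09:20, 10:10-10:35, 13:35-20:00 (invert busy blocks within the working day).
Gabriel free: 11:00-11:10, 13:15-17:35, 18:05-20:00.
Quinn free: 11:25-17:10, 19:20-20:00 (invert busy blocks within the working day).
Ulla free: 11:55-20:00.
Wei free: 13:30-17:50, 19:15-19:55 (invert busy blocks within the working day).
Priya free: 12:50-16:50, 19:00-19:55 (invert busy blocks within the working day).
Pablo ∩ Rina: 13:35-20:00.
Pablo ∩ Rina ∩ Gabriel: 13:35-17:35, 18:05-20:00.
Pablo ∩ Rina ∩ Gabriel ∩ Quinn: 13:35-17:10, 19:20-20:00.
Pablo ∩ Rina ∩ Gabriel ∩ Quinn ∩ Ulla: 13:35-17:10, 19:20-20:00.
Pablo ∩ Rina ∩ Gabriel ∩ Quinn ∩ Ulla ∩ Wei: 13:35-17:10, 19:20-19:55.
Pablo ∩ Rina ∩ Gabriel ∩ Quinn ∩ Ulla ∩ Wei ∩ Priya: 13:35-16:50, 19:20-19:55.
Summing the common windows: 195 + 35 = 230 minutes.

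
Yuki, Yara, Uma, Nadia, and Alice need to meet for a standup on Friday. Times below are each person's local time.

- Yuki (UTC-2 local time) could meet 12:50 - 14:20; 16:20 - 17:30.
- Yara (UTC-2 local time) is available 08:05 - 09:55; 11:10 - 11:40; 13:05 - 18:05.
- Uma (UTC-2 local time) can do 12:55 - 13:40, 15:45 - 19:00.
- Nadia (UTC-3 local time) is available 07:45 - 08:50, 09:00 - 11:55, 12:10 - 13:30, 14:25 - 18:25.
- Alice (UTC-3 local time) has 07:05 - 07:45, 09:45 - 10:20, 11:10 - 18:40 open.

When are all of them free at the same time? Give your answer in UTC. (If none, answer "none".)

15:10-15:40, 18:20-19:30

Yuki in UTC: 14:50-16:20, 18:20-19:30 (add 2h to convert from UTC-2).
Yara in UTC: 10:05-11:55, 13:10-13:40, 15:05-20:05 (add 2h to convert from UTC-2).
Uma in UTC: 14:55-15:40, 17:45-21:00 (add 2h to convert from UTC-2).
Nadia in UTC: 10:45-11:50, 12:00-14:55, 15:10-16:30, 17:25-21:25 (add 3h to convert from UTC-3).
Alice in UTC: 10:05-10:45, 12:45-13:20, 14:10-21:40 (add 3h to convert from UTC-3).
Yuki ∩ Yara: 15:05-16:20, 18:20-19:30.
Yuki ∩ Yara ∩ Uma: 15:05-15:40, 18:20-19:30.
Yuki ∩ Yara ∩ Uma ∩ Nadia: 15:10-15:40, 18:20-19:30.
Yuki ∩ Yara ∩ Uma ∩ Nadia ∩ Alice: 15:10-15:40, 18:20-19:30.
Those are the intersection windows.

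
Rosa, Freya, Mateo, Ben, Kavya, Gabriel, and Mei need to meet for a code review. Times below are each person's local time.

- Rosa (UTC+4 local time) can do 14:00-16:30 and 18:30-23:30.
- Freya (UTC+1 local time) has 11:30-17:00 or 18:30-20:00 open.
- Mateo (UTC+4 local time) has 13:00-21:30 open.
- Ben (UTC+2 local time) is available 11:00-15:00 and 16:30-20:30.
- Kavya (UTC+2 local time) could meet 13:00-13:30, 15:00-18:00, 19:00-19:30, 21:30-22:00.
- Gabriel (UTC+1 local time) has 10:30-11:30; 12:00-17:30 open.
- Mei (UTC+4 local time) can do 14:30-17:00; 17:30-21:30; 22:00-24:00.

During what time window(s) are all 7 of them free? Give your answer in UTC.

11:00-11:30, 14:30-16:00

Rosa in UTC: 10:00-12:30, 14:30-19:30 (subtract 4h to convert from UTC+4).
Freya in UTC: 10:30-16:00, 17:30-19:00 (subtract 1h to convert from UTC+1).
Mateo in UTC: 09:00-17:30 (subtract 4h to convert from UTC+4).
Ben in UTC: 09:00-13:00, 14:30-18:30 (subtract 2h to convert from UTC+2).
Kavya in UTC: 11:00-11:30, 13:00-16:00, 17:00-17:30, 19:30-20:00 (subtract 2h to convert from UTC+2).
Gabriel in UTC: 09:30-10:30, 11:00-16:30 (subtract 1h to convert from UTC+1).
Mei in UTC: 10:30-13:00, 13:30-17:30, 18:00-20:00 (subtract 4h to convert from UTC+4).
Rosa ∩ Freya: 10:30-12:30, 14:30-16:00, 17:30-19:00.
Rosa ∩ Freya ∩ Mateo: 10:30-12:30, 14:30-16:00.
Rosa ∩ Freya ∩ Mateo ∩ Ben: 10:30-12:30, 14:30-16:00.
Rosa ∩ Freya ∩ Mateo ∩ Ben ∩ Kavya: 11:00-11:30, 14:30-16:00.
Rosa ∩ Freya ∩ Mateo ∩ Ben ∩ Kavya ∩ Gabriel: 11:00-11:30, 14:30-16:00.
Rosa ∩ Freya ∩ Mateo ∩ Ben ∩ Kavya ∩ Gabriel ∩ Mei: 11:00-11:30, 14:30-16:00.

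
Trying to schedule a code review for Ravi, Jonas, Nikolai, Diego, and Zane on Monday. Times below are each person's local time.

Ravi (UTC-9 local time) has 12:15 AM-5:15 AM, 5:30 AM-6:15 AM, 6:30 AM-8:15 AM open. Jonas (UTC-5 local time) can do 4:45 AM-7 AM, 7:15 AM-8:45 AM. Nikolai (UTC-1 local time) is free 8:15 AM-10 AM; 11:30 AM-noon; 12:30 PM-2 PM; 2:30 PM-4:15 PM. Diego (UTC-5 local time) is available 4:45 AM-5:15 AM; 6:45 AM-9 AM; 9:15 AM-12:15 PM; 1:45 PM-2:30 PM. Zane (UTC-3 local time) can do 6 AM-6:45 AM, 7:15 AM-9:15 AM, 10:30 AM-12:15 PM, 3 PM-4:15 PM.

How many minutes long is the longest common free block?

Ravi in UTC: 09:15-14:15, 14:30-15:15, 15:30-17:15 (add 9h to convert from UTC-9).
Jonas in UTC: 09:45-12:00, 12:15-13:45 (add 5h to convert from UTC-5).
Nikolai in UTC: 09:15-11:00, 12:30-13:00, 13:30-15:00, 15:30-17:15 (add 1h to convert from UTC-1).
Diego in UTC: 09:45-10:15, 11:45-14:00, 14:15-17:15, 18:45-19:30 (add 5h to convert from UTC-5).
Zane in UTC: 09:00-09:45, 10:15-12:15, 13:30-15:15, 18:00-19:15 (add 3h to convert from UTC-3).
Ravi ∩ Jonas: 09:45-12:00, 12:15-13:45.
Ravi ∩ Jonas ∩ Nikolai: 09:45-11:00, 12:30-13:00, 13:30-13:45.
Ravi ∩ Jonas ∩ Nikolai ∩ Diego: 09:45-10:15, 12:30-13:00, 13:30-13:45.
Ravi ∩ Jonas ∩ Nikolai ∩ Diego ∩ Zane: 13:30-13:45.
The longest is 13:30-13:45 at 15 minutes.

15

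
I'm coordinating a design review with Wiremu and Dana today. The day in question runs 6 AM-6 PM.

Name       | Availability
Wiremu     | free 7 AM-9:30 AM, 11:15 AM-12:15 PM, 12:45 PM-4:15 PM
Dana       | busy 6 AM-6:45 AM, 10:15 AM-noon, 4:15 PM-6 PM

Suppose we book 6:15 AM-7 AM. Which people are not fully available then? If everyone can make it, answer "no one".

Dana, Wiremu

Wiremu free: 07:00-09:30, 11:15-12:15, 12:45-16:15.
Dana free: 06:45-10:15, 12:00-16:15 (invert busy blocks within the working day).
Wiremu: not fully free for 06:15-07:00. Dana: not fully free for 06:15-07:00.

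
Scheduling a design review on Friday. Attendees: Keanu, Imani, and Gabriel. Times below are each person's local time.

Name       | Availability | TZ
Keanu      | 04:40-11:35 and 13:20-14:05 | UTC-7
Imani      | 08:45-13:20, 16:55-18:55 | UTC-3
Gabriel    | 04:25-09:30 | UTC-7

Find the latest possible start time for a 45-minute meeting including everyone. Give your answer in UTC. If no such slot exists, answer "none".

Keanu in UTC: 11:40-18:35, 20:20-21:05 (add 7h to convert from UTC-7).
Imani in UTC: 11:45-16:20, 19:55-21:55 (add 3h to convert from UTC-3).
Gabriel in UTC: 11:25-16:30 (add 7h to convert from UTC-7).
Keanu ∩ Imani: 11:45-16:20, 20:20-21:05.
Keanu ∩ Imani ∩ Gabriel: 11:45-16:20.
The last common window of at least 45 minutes is 11:45-16:20; a 45-minute meeting can start as late as 15:35 and still end by 16:20.

15:35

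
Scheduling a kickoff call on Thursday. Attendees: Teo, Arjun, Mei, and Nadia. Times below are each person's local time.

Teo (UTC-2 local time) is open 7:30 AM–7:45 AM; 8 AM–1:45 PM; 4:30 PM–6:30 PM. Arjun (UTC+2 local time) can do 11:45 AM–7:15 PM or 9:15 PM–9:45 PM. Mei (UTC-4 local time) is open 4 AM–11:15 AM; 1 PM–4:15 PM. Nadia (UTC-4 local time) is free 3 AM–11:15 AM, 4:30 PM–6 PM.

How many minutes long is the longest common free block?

315

Teo in UTC: 09:30-09:45, 10:00-15:45, 18:30-20:30 (add 2h to convert from UTC-2).
Arjun in UTC: 09:45-17:15, 19:15-19:45 (subtract 2h to convert from UTC+2).
Mei in UTC: 08:00-15:15, 17:00-20:15 (add 4h to convert from UTC-4).
Nadia in UTC: 07:00-15:15, 20:30-22:00 (add 4h to convert from UTC-4).
Teo ∩ Arjun: 10:00-15:45, 19:15-19:45.
Teo ∩ Arjun ∩ Mei: 10:00-15:15, 19:15-19:45.
Teo ∩ Arjun ∩ Mei ∩ Nadia: 10:00-15:15.
The longest is 10:00-15:15 at 315 minutes.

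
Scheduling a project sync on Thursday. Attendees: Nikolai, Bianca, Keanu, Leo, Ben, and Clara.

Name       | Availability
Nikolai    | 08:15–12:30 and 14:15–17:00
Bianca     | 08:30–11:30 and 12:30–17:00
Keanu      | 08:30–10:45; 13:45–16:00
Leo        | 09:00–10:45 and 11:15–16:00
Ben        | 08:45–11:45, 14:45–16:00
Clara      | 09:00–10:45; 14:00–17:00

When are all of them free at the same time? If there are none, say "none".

09:00-10:45, 14:45-16:00

Nikolai ∩ Bianca: 08:30-11:30, 14:15-17:00.
Nikolai ∩ Bianca ∩ Keanu: 08:30-10:45, 14:15-16:00.
Nikolai ∩ Bianca ∩ Keanu ∩ Leo: 09:00-10:45, 14:15-16:00.
Nikolai ∩ Bianca ∩ Keanu ∩ Leo ∩ Ben: 09:00-10:45, 14:45-16:00.
Nikolai ∩ Bianca ∩ Keanu ∩ Leo ∩ Ben ∩ Clara: 09:00-10:45, 14:45-16:00.
Those are the intersection windows.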